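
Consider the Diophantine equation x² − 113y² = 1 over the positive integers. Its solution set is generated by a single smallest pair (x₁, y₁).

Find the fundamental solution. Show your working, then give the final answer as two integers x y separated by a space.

√113 = [10; 1,1,1,2,2,1,1,1,20, …], period ℓ=9 (odd) → k=17
step 0: (10, 1)  from 10·(1,0) + (0,1)
step 1: (11, 1)  from 1·(10,1) + (1,0)
step 2: (21, 2)  from 1·(11,1) + (10,1)
step 3: (32, 3)  from 1·(21,2) + (11,1)
…
step 5: (202, 19)  from 2·(85,8) + (32,3)
…
step 7: (489, 46)  from 1·(287,27) + (202,19)
…
step 10: (16785, 1579)  from 1·(16009,1506) + (776,73)
…
step 15: (445435, 41903)  from 1·(313483,29490) + (131952,12413)
step 16: (758918, 71393)  from 1·(445435,41903) + (313483,29490)
step 17: (1204353, 113296)  from 1·(758918,71393) + (445435,41903)
fundamental: x₁=1204353, y₁=113296  (since 1450466148609 − 113·12835983616 = 1)

1204353 113296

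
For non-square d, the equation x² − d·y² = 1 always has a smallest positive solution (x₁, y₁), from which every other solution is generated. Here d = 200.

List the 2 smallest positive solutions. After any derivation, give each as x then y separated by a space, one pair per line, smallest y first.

99 7
19601 1386

[14; 7,28] for √200; ℓ=2 ⇒ convergent index 1
k=0  a_k=14  p_k/q_k = 14/1
k=1  a_k=7  p_k/q_k = 99/7
fundamental: x₁=99, y₁=7  (since 9801 − 200·49 = 1)
n=2: (99,7)∘(99,7) = (99·99+200·7·7, 99·7+7·99) = (19601,1386)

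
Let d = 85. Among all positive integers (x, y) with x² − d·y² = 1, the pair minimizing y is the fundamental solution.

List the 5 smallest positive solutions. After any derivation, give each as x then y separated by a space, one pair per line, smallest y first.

285769 30996
163327842721 17715391848
93348068572789129 10125019625991228
53351968415791425367681 5786833466982059076816
30492677324331251603220874249 3307395226041867061019271780

d=85: √d = [9; 4,1,1,4,18] (ℓ=5, odd), read p_9/q_9
k=0  a_k=9  p_k/q_k = 9/1
…
k=5  a_k=18  p_k/q_k = 6887/747
k=6  a_k=4  p_k/q_k = 27926/3029
k=7  a_k=1  p_k/q_k = 34813/3776
k=8  a_k=1  p_k/q_k = 62739/6805
k=9  a_k=4  p_k/q_k = 285769/30996
fundamental: x₁=285769, y₁=30996  (since 81663921361 − 85·960752016 = 1)
(x_2, y_2) = (285769·285769 + 85·30996·30996, 285769·30996 + 30996·285769) = (163327842721, 17715391848)
(x_3, y_3) = (285769·163327842721 + 85·30996·17715391848, 285769·17715391848 + 30996·163327842721) = (93348068572789129, 10125019625991228)
(x_4, y_4) = (285769·93348068572789129 + 85·30996·10125019625991228, 285769·10125019625991228 + 30996·93348068572789129) = (53351968415791425367681, 5786833466982059076816)
(x_5, y_5) = (285769·53351968415791425367681 + 85·30996·5786833466982059076816, 285769·5786833466982059076816 + 30996·53351968415791425367681) = (30492677324331251603220874249, 3307395226041867061019271780)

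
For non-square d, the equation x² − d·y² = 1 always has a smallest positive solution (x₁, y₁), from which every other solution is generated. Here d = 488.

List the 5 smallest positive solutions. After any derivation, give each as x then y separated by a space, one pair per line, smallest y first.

√488 = [22; 11,44, …], period ℓ=2 (even) → k=1
step 0: (22, 1)  from 22·(1,0) + (0,1)
step 1: (243, 11)  from 11·(22,1) + (1,0)
(x₁, y₁) = (243, 11);  243² − 488·11² = 1 ✓
(x_2, y_2) = (243·243 + 488·11·11, 243·11 + 11·243) = (118097, 5346)
(x_3, y_3) = (243·118097 + 488·11·5346, 243·5346 + 11·118097) = (57394899, 2598145)
(x_4, y_4) = (243·57394899 + 488·11·2598145, 243·2598145 + 11·57394899) = (27893802817, 1262693124)
(x_5, y_5) = (243·27893802817 + 488·11·1262693124, 243·1262693124 + 11·27893802817) = (13556330774163, 613666260119)

243 11
118097 5346
57394899 2598145
27893802817 1262693124
13556330774163 613666260119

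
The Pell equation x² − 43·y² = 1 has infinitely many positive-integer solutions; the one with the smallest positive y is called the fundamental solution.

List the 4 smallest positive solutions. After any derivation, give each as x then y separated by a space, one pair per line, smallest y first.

3482 531
24248647 3697884
168867574226 25752063645
1175993762661217 179337367525896

√43 = [6; 1,1,3,1,5,1,3,1,1,12, …], period ℓ=10 (even) → k=9
step 0: (6, 1)  from 6·(1,0) + (0,1)
step 1: (7, 1)  from 1·(6,1) + (1,0)
…
step 3: (46, 7)  from 3·(13,2) + (7,1)
step 4: (59, 9)  from 1·(46,7) + (13,2)
step 5: (341, 52)  from 5·(59,9) + (46,7)
step 6: (400, 61)  from 1·(341,52) + (59,9)
step 7: (1541, 235)  from 3·(400,61) + (341,52)
step 8: (1941, 296)  from 1·(1541,235) + (400,61)
step 9: (3482, 531)  from 1·(1941,296) + (1541,235)
(x₁, y₁) = (3482, 531);  3482² − 43·531² = 1 ✓
(x_2, y_2) = (3482·3482 + 43·531·531, 3482·531 + 531·3482) = (24248647, 3697884)
(x_3, y_3) = (3482·24248647 + 43·531·3697884, 3482·3697884 + 531·24248647) = (168867574226, 25752063645)
(x_4, y_4) = (3482·168867574226 + 43·531·25752063645, 3482·25752063645 + 531·168867574226) = (1175993762661217, 179337367525896)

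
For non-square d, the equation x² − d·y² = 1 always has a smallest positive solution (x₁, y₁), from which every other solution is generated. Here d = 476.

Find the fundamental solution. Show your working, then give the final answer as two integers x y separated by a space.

28799 1320

√476 = [21; 1,4,2,10,2,4,1,42, …], period ℓ=8 (even) → k=7
a_0=21:  p_0=21·1+0=21,  q_0=21·0+1=1
a_1=1:  p_1=1·21+1=22,  q_1=1·1+0=1
a_2=4:  p_2=4·22+21=109,  q_2=4·1+1=5
a_3=2:  p_3=2·109+22=240,  q_3=2·5+1=11
a_4=10:  p_4=10·240+109=2509,  q_4=10·11+5=115
a_5=2:  p_5=2·2509+240=5258,  q_5=2·115+11=241
a_6=4:  p_6=4·5258+2509=23541,  q_6=4·241+115=1079
a_7=1:  p_7=1·23541+5258=28799,  q_7=1·1079+241=1320
→ (28799, 1320).  Check: 28799²=829382401, 476·1320²=829382400, difference 1.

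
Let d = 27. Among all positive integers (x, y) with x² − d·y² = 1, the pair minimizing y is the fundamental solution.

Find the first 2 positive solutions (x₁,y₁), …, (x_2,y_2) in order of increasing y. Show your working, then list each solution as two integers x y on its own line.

[5; 5,10] for √27; ℓ=2 ⇒ convergent index 1
a_0=5:  p_0=5·1+0=5,  q_0=5·0+1=1
a_1=5:  p_1=5·5+1=26,  q_1=5·1+0=5
(x₁, y₁) = (26, 5);  26² − 27·5² = 1 ✓
k=2:  x_2 = 26·26+27·5·5 = 1351,  y_2 = 26·5+5·26 = 260

26 5
1351 260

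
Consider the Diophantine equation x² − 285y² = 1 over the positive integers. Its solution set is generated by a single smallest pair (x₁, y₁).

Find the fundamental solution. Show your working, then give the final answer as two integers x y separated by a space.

d=285: √d = [16; 1,7,2,7,1,32] (ℓ=6, even), read p_5/q_5
step 0: (16, 1)  from 16·(1,0) + (0,1)
…
step 3: (287, 17)  from 2·(135,8) + (17,1)
step 4: (2144, 127)  from 7·(287,17) + (135,8)
step 5: (2431, 144)  from 1·(2144,127) + (287,17)
→ (2431, 144).  Check: 2431²=5909761, 285·144²=5909760, difference 1.

2431 144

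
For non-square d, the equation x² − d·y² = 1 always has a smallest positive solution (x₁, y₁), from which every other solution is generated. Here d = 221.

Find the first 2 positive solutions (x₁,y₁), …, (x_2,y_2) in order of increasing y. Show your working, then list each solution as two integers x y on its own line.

d=221: √d = [14; 1,6,2,6,1,28] (ℓ=6, even), read p_5/q_5
step 0: (14, 1)  from 14·(1,0) + (0,1)
…
step 2: (104, 7)  from 6·(15,1) + (14,1)
…
step 4: (1442, 97)  from 6·(223,15) + (104,7)
step 5: (1665, 112)  from 1·(1442,97) + (223,15)
(x₁, y₁) = (1665, 112);  1665² − 221·112² = 1 ✓
(x_2, y_2) = (1665·1665 + 221·112·112, 1665·112 + 112·1665) = (5544449, 372960)

1665 112
5544449 372960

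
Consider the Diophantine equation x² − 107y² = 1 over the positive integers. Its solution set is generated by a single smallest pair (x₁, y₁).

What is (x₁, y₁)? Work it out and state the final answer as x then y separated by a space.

√107 = [10; 2,1,9,1,2,20, …], period ℓ=6 (even) → k=5
i=0: a=10 ⇒ p=10, q=1
i=1: a=2 ⇒ p=21, q=2
…
i=4: a=1 ⇒ p=331, q=32
i=5: a=2 ⇒ p=962, q=93
(x₁, y₁) = (962, 93);  962² − 107·93² = 1 ✓

962 93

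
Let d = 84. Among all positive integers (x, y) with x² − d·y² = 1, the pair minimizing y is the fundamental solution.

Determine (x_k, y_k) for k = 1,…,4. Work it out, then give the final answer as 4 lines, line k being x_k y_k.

√84 = [9; 6,18, …], period ℓ=2 (even) → k=1
step 0: (9, 1)  from 9·(1,0) + (0,1)
step 1: (55, 6)  from 6·(9,1) + (1,0)
→ (55, 6).  Check: 55²=3025, 84·6²=3024, difference 1.
(x_2, y_2) = (55·55 + 84·6·6, 55·6 + 6·55) = (6049, 660)
(x_3, y_3) = (55·6049 + 84·6·660, 55·660 + 6·6049) = (665335, 72594)
(x_4, y_4) = (55·665335 + 84·6·72594, 55·72594 + 6·665335) = (73180801, 7984680)

55 6
6049 660
665335 72594
73180801 7984680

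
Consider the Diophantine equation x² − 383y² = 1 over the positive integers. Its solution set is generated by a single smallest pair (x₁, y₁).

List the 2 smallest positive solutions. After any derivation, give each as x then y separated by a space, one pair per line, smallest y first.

√383 = [19; 1,1,3,19,3,1,1,38, …], period ℓ=8 (even) → k=7
i=0: a=19 ⇒ p=19, q=1
…
i=6: a=1 ⇒ p=10705, q=547
i=7: a=1 ⇒ p=18768, q=959
(x₁, y₁) = (18768, 959);  18768² − 383·959² = 1 ✓
k=2:  x_2 = 18768·18768+383·959·959 = 704475647,  y_2 = 18768·959+959·18768 = 35997024

18768 959
704475647 35997024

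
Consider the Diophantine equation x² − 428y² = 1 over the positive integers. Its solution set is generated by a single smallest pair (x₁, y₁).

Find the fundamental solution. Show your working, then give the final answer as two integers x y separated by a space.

1850887 89466

√428 = [20; 1,2,4,1,5,10,5,1,4,2,1,40, …], period ℓ=12 (even) → k=11
k=0  a_k=20  p_k/q_k = 20/1
k=1  a_k=1  p_k/q_k = 21/1
k=2  a_k=2  p_k/q_k = 62/3
k=3  a_k=4  p_k/q_k = 269/13
…
k=5  a_k=5  p_k/q_k = 1924/93
…
k=7  a_k=5  p_k/q_k = 99779/4823
…
k=9  a_k=4  p_k/q_k = 577179/27899
k=10  a_k=2  p_k/q_k = 1273708/61567
k=11  a_k=1  p_k/q_k = 1850887/89466
→ (1850887, 89466).  Check: 1850887²=3425782686769, 428·89466²=3425782686768, difference 1.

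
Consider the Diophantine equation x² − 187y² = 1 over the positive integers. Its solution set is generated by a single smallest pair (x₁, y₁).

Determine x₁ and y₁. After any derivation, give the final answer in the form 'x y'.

1682 123

d=187: √d = [13; 1,2,13,2,1,26] (ℓ=6, even), read p_5/q_5
i=0: a=13 ⇒ p=13, q=1
…
i=2: a=2 ⇒ p=41, q=3
i=3: a=13 ⇒ p=547, q=40
i=4: a=2 ⇒ p=1135, q=83
i=5: a=1 ⇒ p=1682, q=123
(x₁, y₁) = (1682, 123);  1682² − 187·123² = 1 ✓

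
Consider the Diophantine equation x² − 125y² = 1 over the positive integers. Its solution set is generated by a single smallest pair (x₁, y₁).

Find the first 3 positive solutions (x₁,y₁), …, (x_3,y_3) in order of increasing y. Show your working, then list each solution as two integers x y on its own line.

930249 83204
1730726404001 154800875592
3220013013190122249 288006719437081612

√125 → a₀=11, period (5,1,1,5,22); ℓ=5 odd so k=9
i=0: a=11 ⇒ p=11, q=1
…
i=2: a=1 ⇒ p=67, q=6
i=3: a=1 ⇒ p=123, q=11
…
i=6: a=5 ⇒ p=76317, q=6826
…
i=8: a=1 ⇒ p=167761, q=15005
i=9: a=5 ⇒ p=930249, q=83204
→ (930249, 83204).  Check: 930249²=865363202001, 125·83204²=865363202000, difference 1.
n=2: (930249,83204)∘(930249,83204) = (930249·930249+125·83204·83204, 930249·83204+83204·930249) = (1730726404001,154800875592)
n=3: (1730726404001,154800875592)∘(930249,83204) = (930249·1730726404001+125·83204·154800875592, 930249·154800875592+83204·1730726404001) = (3220013013190122249,288006719437081612)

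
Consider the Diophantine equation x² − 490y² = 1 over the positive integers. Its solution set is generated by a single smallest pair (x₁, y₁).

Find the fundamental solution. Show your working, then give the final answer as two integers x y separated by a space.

[22; 7,2,1,4,4,4,1,2,7,44] for √490; ℓ=10 ⇒ convergent index 9
i=0: a=22 ⇒ p=22, q=1
…
i=7: a=1 ⇒ p=50315, q=2273
i=8: a=2 ⇒ p=141338, q=6385
i=9: a=7 ⇒ p=1039681, q=46968
fundamental: x₁=1039681, y₁=46968  (since 1080936581761 − 490·2205993024 = 1)

1039681 46968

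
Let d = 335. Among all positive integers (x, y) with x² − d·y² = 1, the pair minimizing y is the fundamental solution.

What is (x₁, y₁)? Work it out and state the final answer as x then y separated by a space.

d=335: √d = [18; 3,3,3,36] (ℓ=4, even), read p_3/q_3
step 0: (18, 1)  from 18·(1,0) + (0,1)
…
step 2: (183, 10)  from 3·(55,3) + (18,1)
step 3: (604, 33)  from 3·(183,10) + (55,3)
fundamental: x₁=604, y₁=33  (since 364816 − 335·1089 = 1)

604 33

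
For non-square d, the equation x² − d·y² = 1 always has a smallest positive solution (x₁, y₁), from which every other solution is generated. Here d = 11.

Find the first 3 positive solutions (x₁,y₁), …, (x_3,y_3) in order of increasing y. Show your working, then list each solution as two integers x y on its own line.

[3; 3,6] for √11; ℓ=2 ⇒ convergent index 1
a_0=3:  p_0=3·1+0=3,  q_0=3·0+1=1
a_1=3:  p_1=3·3+1=10,  q_1=3·1+0=3
(x₁, y₁) = (10, 3);  10² − 11·3² = 1 ✓
(10+3√11)^2 = 199 + 60√11
(10+3√11)^3 = 3970 + 1197√11

10 3
199 60
3970 1197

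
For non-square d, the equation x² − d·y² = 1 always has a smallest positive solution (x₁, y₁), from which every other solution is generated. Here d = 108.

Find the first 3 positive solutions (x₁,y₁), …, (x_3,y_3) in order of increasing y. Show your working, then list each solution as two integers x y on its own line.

d=108: √d = [10; 2,1,1,4,1,1,2,20] (ℓ=8, even), read p_7/q_7
step 0: (10, 1)  from 10·(1,0) + (0,1)
…
step 3: (52, 5)  from 1·(31,3) + (21,2)
step 4: (239, 23)  from 4·(52,5) + (31,3)
…
step 6: (530, 51)  from 1·(291,28) + (239,23)
step 7: (1351, 130)  from 2·(530,51) + (291,28)
→ (1351, 130).  Check: 1351²=1825201, 108·130²=1825200, difference 1.
(1351+130√108)^2 = 3650401 + 351260√108
(1351+130√108)^3 = 9863382151 + 949104390√108

1351 130
3650401 351260
9863382151 949104390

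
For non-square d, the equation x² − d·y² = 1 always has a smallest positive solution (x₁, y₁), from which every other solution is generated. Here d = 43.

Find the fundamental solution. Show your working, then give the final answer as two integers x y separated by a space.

3482 531

[6; 1,1,3,1,5,1,3,1,1,12] for √43; ℓ=10 ⇒ convergent index 9
a_0=6:  p_0=6·1+0=6,  q_0=6·0+1=1
…
a_2=1:  p_2=1·7+6=13,  q_2=1·1+1=2
…
a_4=1:  p_4=1·46+13=59,  q_4=1·7+2=9
a_5=5:  p_5=5·59+46=341,  q_5=5·9+7=52
a_6=1:  p_6=1·341+59=400,  q_6=1·52+9=61
…
a_8=1:  p_8=1·1541+400=1941,  q_8=1·235+61=296
a_9=1:  p_9=1·1941+1541=3482,  q_9=1·296+235=531
fundamental: x₁=3482, y₁=531  (since 12124324 − 43·281961 = 1)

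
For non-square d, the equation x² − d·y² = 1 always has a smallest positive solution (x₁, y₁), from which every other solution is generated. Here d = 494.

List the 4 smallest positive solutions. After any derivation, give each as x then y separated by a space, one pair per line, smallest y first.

73035 3286
10668222449 479986020
1558307253052395 70111557938114
227621940442695115201 10241195267540325960

[22; 4,2,2,1,2,1,2,2,4,44] for √494; ℓ=10 ⇒ convergent index 9
k=0  a_k=22  p_k/q_k = 22/1
…
k=8  a_k=2  p_k/q_k = 16514/743
k=9  a_k=4  p_k/q_k = 73035/3286
fundamental: x₁=73035, y₁=3286  (since 5334111225 − 494·10797796 = 1)
n=2: (73035,3286)∘(73035,3286) = (73035·73035+494·3286·3286, 73035·3286+3286·73035) = (10668222449,479986020)
n=3: (10668222449,479986020)∘(73035,3286) = (73035·10668222449+494·3286·479986020, 73035·479986020+3286·10668222449) = (1558307253052395,70111557938114)
n=4: (1558307253052395,70111557938114)∘(73035,3286) = (73035·1558307253052395+494·3286·70111557938114, 73035·70111557938114+3286·1558307253052395) = (227621940442695115201,10241195267540325960)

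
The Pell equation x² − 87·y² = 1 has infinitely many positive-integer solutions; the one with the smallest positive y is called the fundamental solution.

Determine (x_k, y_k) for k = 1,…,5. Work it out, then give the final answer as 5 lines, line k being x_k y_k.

28 3
1567 168
87724 9405
4910977 526512
274926988 29475267

√87 → a₀=9, period (3,18); ℓ=2 even so k=1
i=0: a=9 ⇒ p=9, q=1
i=1: a=3 ⇒ p=28, q=3
fundamental: x₁=28, y₁=3  (since 784 − 87·9 = 1)
k=2:  x_2 = 28·28+87·3·3 = 1567,  y_2 = 28·3+3·28 = 168
k=3:  x_3 = 28·1567+87·3·168 = 87724,  y_3 = 28·168+3·1567 = 9405
k=4:  x_4 = 28·87724+87·3·9405 = 4910977,  y_4 = 28·9405+3·87724 = 526512
k=5:  x_5 = 28·4910977+87·3·526512 = 274926988,  y_5 = 28·526512+3·4910977 = 29475267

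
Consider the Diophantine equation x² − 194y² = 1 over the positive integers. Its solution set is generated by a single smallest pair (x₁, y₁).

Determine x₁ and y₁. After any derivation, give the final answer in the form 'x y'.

√194 → a₀=13, period (1,12,1,26); ℓ=4 even so k=3
step 0: (13, 1)  from 13·(1,0) + (0,1)
step 1: (14, 1)  from 1·(13,1) + (1,0)
step 2: (181, 13)  from 12·(14,1) + (13,1)
step 3: (195, 14)  from 1·(181,13) + (14,1)
→ (195, 14).  Check: 195²=38025, 194·14²=38024, difference 1.

195 14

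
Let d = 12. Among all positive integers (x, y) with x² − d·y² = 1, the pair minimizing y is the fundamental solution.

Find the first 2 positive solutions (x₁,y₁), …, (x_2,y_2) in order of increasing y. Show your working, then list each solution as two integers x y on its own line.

7 2
97 28

√12 → a₀=3, period (2,6); ℓ=2 even so k=1
i=0: a=3 ⇒ p=3, q=1
i=1: a=2 ⇒ p=7, q=2
(x₁, y₁) = (7, 2);  7² − 12·2² = 1 ✓
(7+2√12)^2 = 97 + 28√12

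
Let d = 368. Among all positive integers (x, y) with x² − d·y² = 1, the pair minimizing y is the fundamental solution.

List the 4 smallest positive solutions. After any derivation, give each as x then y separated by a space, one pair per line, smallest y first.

1151 60
2649601 138120
6099380351 317952180
14040770918401 731925780240

[19; 5,2,5,38] for √368; ℓ=4 ⇒ convergent index 3
a_0=19:  p_0=19·1+0=19,  q_0=19·0+1=1
a_1=5:  p_1=5·19+1=96,  q_1=5·1+0=5
a_2=2:  p_2=2·96+19=211,  q_2=2·5+1=11
a_3=5:  p_3=5·211+96=1151,  q_3=5·11+5=60
fundamental: x₁=1151, y₁=60  (since 1324801 − 368·3600 = 1)
(x_2, y_2) = (1151·1151 + 368·60·60, 1151·60 + 60·1151) = (2649601, 138120)
(x_3, y_3) = (1151·2649601 + 368·60·138120, 1151·138120 + 60·2649601) = (6099380351, 317952180)
(x_4, y_4) = (1151·6099380351 + 368·60·317952180, 1151·317952180 + 60·6099380351) = (14040770918401, 731925780240)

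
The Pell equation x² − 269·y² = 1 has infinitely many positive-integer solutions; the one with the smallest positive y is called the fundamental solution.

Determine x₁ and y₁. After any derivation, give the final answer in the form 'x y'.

[16; 2,2,32] for √269; ℓ=3 ⇒ convergent index 5
k=0  a_k=16  p_k/q_k = 16/1
…
k=3  a_k=32  p_k/q_k = 2657/162
k=4  a_k=2  p_k/q_k = 5396/329
k=5  a_k=2  p_k/q_k = 13449/820
fundamental: x₁=13449, y₁=820  (since 180875601 − 269·672400 = 1)

13449 820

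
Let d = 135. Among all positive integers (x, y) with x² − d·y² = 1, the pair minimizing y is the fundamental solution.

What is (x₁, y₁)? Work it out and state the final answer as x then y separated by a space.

d=135: √d = [11; 1,1,1,1,1,1,1,22] (ℓ=8, even), read p_7/q_7
i=0: a=11 ⇒ p=11, q=1
i=1: a=1 ⇒ p=12, q=1
…
i=6: a=1 ⇒ p=151, q=13
i=7: a=1 ⇒ p=244, q=21
(x₁, y₁) = (244, 21);  244² − 135·21² = 1 ✓

244 21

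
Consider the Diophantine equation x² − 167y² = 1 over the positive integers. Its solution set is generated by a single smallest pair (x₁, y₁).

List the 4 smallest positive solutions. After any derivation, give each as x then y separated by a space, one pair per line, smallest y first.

168 13
56447 4368
18966024 1467635
6372527617 493120992

√167 → a₀=12, period (1,11,1,24); ℓ=4 even so k=3
a_0=12:  p_0=12·1+0=12,  q_0=12·0+1=1
…
a_2=11:  p_2=11·13+12=155,  q_2=11·1+1=12
a_3=1:  p_3=1·155+13=168,  q_3=1·12+1=13
fundamental: x₁=168, y₁=13  (since 28224 − 167·169 = 1)
(168+13√167)^2 = 56447 + 4368√167
(168+13√167)^3 = 18966024 + 1467635√167
(168+13√167)^4 = 6372527617 + 493120992√167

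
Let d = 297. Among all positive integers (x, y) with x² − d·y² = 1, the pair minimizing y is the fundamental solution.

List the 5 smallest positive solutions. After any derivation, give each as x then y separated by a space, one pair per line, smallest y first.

[17; 4,3,1,1,2,1,1,3,4,34] for √297; ℓ=10 ⇒ convergent index 9
k=0  a_k=17  p_k/q_k = 17/1
…
k=7  a_k=1  p_k/q_k = 3171/184
k=8  a_k=3  p_k/q_k = 11357/659
k=9  a_k=4  p_k/q_k = 48599/2820
(x₁, y₁) = (48599, 2820);  48599² − 297·2820² = 1 ✓
k=2:  x_2 = 48599·48599+297·2820·2820 = 4723725601,  y_2 = 48599·2820+2820·48599 = 274098360
k=3:  x_3 = 48599·4723725601+297·2820·274098360 = 459136680917399,  y_3 = 48599·274098360+2820·4723725601 = 26641812392460
k=4:  x_4 = 48599·459136680917399+297·2820·26641812392460 = 44627167107085622401,  y_4 = 48599·26641812392460+2820·459136680917399 = 2589530880648228720
k=5:  x_5 = 48599·44627167107085622401+297·2820·2589530880648228720 = 4337671388015371645214999,  y_5 = 48599·2589530880648228720+2820·44627167107085622401 = 251697222510604722734100

48599 2820
4723725601 274098360
459136680917399 26641812392460
44627167107085622401 2589530880648228720
4337671388015371645214999 251697222510604722734100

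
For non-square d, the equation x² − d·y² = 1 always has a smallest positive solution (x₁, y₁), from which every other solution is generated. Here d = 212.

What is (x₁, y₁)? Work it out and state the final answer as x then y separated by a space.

[14; 1,1,3,1,1,…,1,1,28] for √212; ℓ=14 ⇒ convergent index 13
step 0: (14, 1)  from 14·(1,0) + (0,1)
step 1: (15, 1)  from 1·(14,1) + (1,0)
step 2: (29, 2)  from 1·(15,1) + (14,1)
step 3: (102, 7)  from 3·(29,2) + (15,1)
step 4: (131, 9)  from 1·(102,7) + (29,2)
…
step 7: (2417, 166)  from 6·(364,25) + (233,16)
step 8: (2781, 191)  from 1·(2417,166) + (364,25)
step 9: (5198, 357)  from 1·(2781,191) + (2417,166)
step 10: (7979, 548)  from 1·(5198,357) + (2781,191)
step 11: (29135, 2001)  from 3·(7979,548) + (5198,357)
step 12: (37114, 2549)  from 1·(29135,2001) + (7979,548)
step 13: (66249, 4550)  from 1·(37114,2549) + (29135,2001)
fundamental: x₁=66249, y₁=4550  (since 4388930001 − 212·20702500 = 1)

66249 4550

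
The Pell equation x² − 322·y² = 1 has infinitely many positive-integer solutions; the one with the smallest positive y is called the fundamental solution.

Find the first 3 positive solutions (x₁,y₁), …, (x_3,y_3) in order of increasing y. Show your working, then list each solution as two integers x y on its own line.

d=322: √d = [17; 1,16,1,34] (ℓ=4, even), read p_3/q_3
i=0: a=17 ⇒ p=17, q=1
i=1: a=1 ⇒ p=18, q=1
i=2: a=16 ⇒ p=305, q=17
i=3: a=1 ⇒ p=323, q=18
fundamental: x₁=323, y₁=18  (since 104329 − 322·324 = 1)
(323+18√322)^2 = 208657 + 11628√322
(323+18√322)^3 = 134792099 + 7511670√322

323 18
208657 11628
134792099 7511670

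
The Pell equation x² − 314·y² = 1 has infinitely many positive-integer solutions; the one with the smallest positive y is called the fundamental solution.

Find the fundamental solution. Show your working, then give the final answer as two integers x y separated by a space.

392499 22150

d=314: √d = [17; 1,2,1,1,2,1,34] (ℓ=7, odd), read p_13/q_13
a_0=17:  p_0=17·1+0=17,  q_0=17·0+1=1
…
a_2=2:  p_2=2·18+17=53,  q_2=2·1+1=3
…
a_5=2:  p_5=2·124+71=319,  q_5=2·7+4=18
a_6=1:  p_6=1·319+124=443,  q_6=1·18+7=25
a_7=34:  p_7=34·443+319=15381,  q_7=34·25+18=868
…
a_9=2:  p_9=2·15824+15381=47029,  q_9=2·893+868=2654
a_10=1:  p_10=1·47029+15824=62853,  q_10=1·2654+893=3547
a_11=1:  p_11=1·62853+47029=109882,  q_11=1·3547+2654=6201
a_12=2:  p_12=2·109882+62853=282617,  q_12=2·6201+3547=15949
a_13=1:  p_13=1·282617+109882=392499,  q_13=1·15949+6201=22150
fundamental: x₁=392499, y₁=22150  (since 154055465001 − 314·490622500 = 1)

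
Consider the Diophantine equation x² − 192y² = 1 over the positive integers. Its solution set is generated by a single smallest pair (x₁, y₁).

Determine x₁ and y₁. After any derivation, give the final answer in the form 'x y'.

97 7

[13; 1,5,1,26] for √192; ℓ=4 ⇒ convergent index 3
step 0: (13, 1)  from 13·(1,0) + (0,1)
step 1: (14, 1)  from 1·(13,1) + (1,0)
step 2: (83, 6)  from 5·(14,1) + (13,1)
step 3: (97, 7)  from 1·(83,6) + (14,1)
fundamental: x₁=97, y₁=7  (since 9409 − 192·49 = 1)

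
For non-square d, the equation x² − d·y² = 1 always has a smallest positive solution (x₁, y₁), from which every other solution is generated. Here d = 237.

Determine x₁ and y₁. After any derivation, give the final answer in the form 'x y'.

228151 14820

d=237: √d = [15; 2,1,1,7,10,7,1,1,2,30] (ℓ=10, even), read p_9/q_9
k=0  a_k=15  p_k/q_k = 15/1
…
k=4  a_k=7  p_k/q_k = 585/38
…
k=8  a_k=1  p_k/q_k = 90075/5851
k=9  a_k=2  p_k/q_k = 228151/14820
fundamental: x₁=228151, y₁=14820  (since 52052878801 − 237·219632400 = 1)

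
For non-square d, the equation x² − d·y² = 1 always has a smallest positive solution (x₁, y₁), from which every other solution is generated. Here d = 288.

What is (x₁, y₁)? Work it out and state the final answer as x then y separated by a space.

17 1

√288 → a₀=16, period (1,32); ℓ=2 even so k=1
i=0: a=16 ⇒ p=16, q=1
i=1: a=1 ⇒ p=17, q=1
→ (17, 1).  Check: 17²=289, 288·1²=288, difference 1.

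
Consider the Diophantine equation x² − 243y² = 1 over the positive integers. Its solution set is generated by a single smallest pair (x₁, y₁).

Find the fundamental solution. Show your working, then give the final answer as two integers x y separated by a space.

√243 = [15; 1,1,2,3,15,3,2,1,1,30, …], period ℓ=10 (even) → k=9
i=0: a=15 ⇒ p=15, q=1
i=1: a=1 ⇒ p=16, q=1
i=2: a=1 ⇒ p=31, q=2
i=3: a=2 ⇒ p=78, q=5
i=4: a=3 ⇒ p=265, q=17
i=5: a=15 ⇒ p=4053, q=260
…
i=7: a=2 ⇒ p=28901, q=1854
i=8: a=1 ⇒ p=41325, q=2651
i=9: a=1 ⇒ p=70226, q=4505
→ (70226, 4505).  Check: 70226²=4931691076, 243·4505²=4931691075, difference 1.

70226 4505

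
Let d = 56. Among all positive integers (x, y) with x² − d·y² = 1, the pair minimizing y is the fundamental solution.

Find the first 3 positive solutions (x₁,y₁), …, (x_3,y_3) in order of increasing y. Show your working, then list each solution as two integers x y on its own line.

√56 → a₀=7, period (2,14); ℓ=2 even so k=1
step 0: (7, 1)  from 7·(1,0) + (0,1)
step 1: (15, 2)  from 2·(7,1) + (1,0)
→ (15, 2).  Check: 15²=225, 56·2²=224, difference 1.
(x_2, y_2) = (15·15 + 56·2·2, 15·2 + 2·15) = (449, 60)
(x_3, y_3) = (15·449 + 56·2·60, 15·60 + 2·449) = (13455, 1798)

15 2
449 60
13455 1798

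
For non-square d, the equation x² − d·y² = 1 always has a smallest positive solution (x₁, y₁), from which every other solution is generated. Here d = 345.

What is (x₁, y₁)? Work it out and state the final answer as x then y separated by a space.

d=345: √d = [18; 1,1,2,1,6,1,2,1,1,36] (ℓ=10, even), read p_9/q_9
i=0: a=18 ⇒ p=18, q=1
i=1: a=1 ⇒ p=19, q=1
i=2: a=1 ⇒ p=37, q=2
…
i=5: a=6 ⇒ p=873, q=47
i=6: a=1 ⇒ p=1003, q=54
i=7: a=2 ⇒ p=2879, q=155
i=8: a=1 ⇒ p=3882, q=209
i=9: a=1 ⇒ p=6761, q=364
→ (6761, 364).  Check: 6761²=45711121, 345·364²=45711120, difference 1.

6761 364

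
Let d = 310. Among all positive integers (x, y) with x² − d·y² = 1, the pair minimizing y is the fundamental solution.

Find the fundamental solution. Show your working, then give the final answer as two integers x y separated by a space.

√310 = [17; 1,1,1,1,5,…,1,1,34, …], period ℓ=16 (even) → k=15
k=0  a_k=17  p_k/q_k = 17/1
k=1  a_k=1  p_k/q_k = 18/1
…
k=9  a_k=1  p_k/q_k = 7747/440
k=10  a_k=3  p_k/q_k = 28928/1643
k=11  a_k=5  p_k/q_k = 152387/8655
k=12  a_k=1  p_k/q_k = 181315/10298
k=13  a_k=1  p_k/q_k = 333702/18953
k=14  a_k=1  p_k/q_k = 515017/29251
k=15  a_k=1  p_k/q_k = 848719/48204
fundamental: x₁=848719, y₁=48204  (since 720323940961 − 310·2323625616 = 1)

848719 48204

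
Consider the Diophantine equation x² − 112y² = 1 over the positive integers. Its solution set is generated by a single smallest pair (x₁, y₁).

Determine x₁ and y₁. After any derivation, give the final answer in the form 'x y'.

d=112: √d = [10; 1,1,2,1,1,20] (ℓ=6, even), read p_5/q_5
i=0: a=10 ⇒ p=10, q=1
i=1: a=1 ⇒ p=11, q=1
i=2: a=1 ⇒ p=21, q=2
…
i=4: a=1 ⇒ p=74, q=7
i=5: a=1 ⇒ p=127, q=12
fundamental: x₁=127, y₁=12  (since 16129 − 112·144 = 1)

127 12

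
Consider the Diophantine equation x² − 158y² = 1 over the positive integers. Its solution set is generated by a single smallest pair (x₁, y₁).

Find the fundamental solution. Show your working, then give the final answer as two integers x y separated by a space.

7743 616

[12; 1,1,3,12,3,1,1,24] for √158; ℓ=8 ⇒ convergent index 7
a_0=12:  p_0=12·1+0=12,  q_0=12·0+1=1
a_1=1:  p_1=1·12+1=13,  q_1=1·1+0=1
a_2=1:  p_2=1·13+12=25,  q_2=1·1+1=2
…
a_4=12:  p_4=12·88+25=1081,  q_4=12·7+2=86
a_5=3:  p_5=3·1081+88=3331,  q_5=3·86+7=265
a_6=1:  p_6=1·3331+1081=4412,  q_6=1·265+86=351
a_7=1:  p_7=1·4412+3331=7743,  q_7=1·351+265=616
(x₁, y₁) = (7743, 616);  7743² − 158·616² = 1 ✓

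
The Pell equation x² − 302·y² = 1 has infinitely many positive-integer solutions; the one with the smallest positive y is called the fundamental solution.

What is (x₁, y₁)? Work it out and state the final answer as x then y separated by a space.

4276623 246092

√302 = [17; 2,1,1,1,4,…,1,2,34, …], period ℓ=16 (even) → k=15
i=0: a=17 ⇒ p=17, q=1
i=1: a=2 ⇒ p=35, q=2
i=2: a=1 ⇒ p=52, q=3
i=3: a=1 ⇒ p=87, q=5
i=4: a=1 ⇒ p=139, q=8
i=5: a=4 ⇒ p=643, q=37
i=6: a=2 ⇒ p=1425, q=82
i=7: a=1 ⇒ p=2068, q=119
i=8: a=16 ⇒ p=34513, q=1986
…
i=10: a=2 ⇒ p=107675, q=6196
i=11: a=4 ⇒ p=467281, q=26889
i=12: a=1 ⇒ p=574956, q=33085
…
i=14: a=1 ⇒ p=1617193, q=93059
i=15: a=2 ⇒ p=4276623, q=246092
fundamental: x₁=4276623, y₁=246092  (since 18289504284129 − 302·60561272464 = 1)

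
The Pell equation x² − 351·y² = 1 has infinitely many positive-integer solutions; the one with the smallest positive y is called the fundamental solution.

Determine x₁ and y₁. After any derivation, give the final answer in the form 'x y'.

d=351: √d = [18; 1,2,1,3,2,2,2,3,1,2,1,36] (ℓ=12, even), read p_11/q_11
k=0  a_k=18  p_k/q_k = 18/1
k=1  a_k=1  p_k/q_k = 19/1
…
k=3  a_k=1  p_k/q_k = 75/4
k=4  a_k=3  p_k/q_k = 281/15
…
k=7  a_k=2  p_k/q_k = 3747/200
k=8  a_k=3  p_k/q_k = 12796/683
…
k=10  a_k=2  p_k/q_k = 45882/2449
k=11  a_k=1  p_k/q_k = 62425/3332
→ (62425, 3332).  Check: 62425²=3896880625, 351·3332²=3896880624, difference 1.

62425 3332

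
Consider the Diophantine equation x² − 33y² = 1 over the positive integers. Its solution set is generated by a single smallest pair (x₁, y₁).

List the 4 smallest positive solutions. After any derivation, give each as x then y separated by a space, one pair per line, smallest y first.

d=33: √d = [5; 1,2,1,10] (ℓ=4, even), read p_3/q_3
a_0=5:  p_0=5·1+0=5,  q_0=5·0+1=1
a_1=1:  p_1=1·5+1=6,  q_1=1·1+0=1
a_2=2:  p_2=2·6+5=17,  q_2=2·1+1=3
a_3=1:  p_3=1·17+6=23,  q_3=1·3+1=4
→ (23, 4).  Check: 23²=529, 33·4²=528, difference 1.
n=2: (23,4)∘(23,4) = (23·23+33·4·4, 23·4+4·23) = (1057,184)
n=3: (1057,184)∘(23,4) = (23·1057+33·4·184, 23·184+4·1057) = (48599,8460)
n=4: (48599,8460)∘(23,4) = (23·48599+33·4·8460, 23·8460+4·48599) = (2234497,388976)

23 4
1057 184
48599 8460
2234497 388976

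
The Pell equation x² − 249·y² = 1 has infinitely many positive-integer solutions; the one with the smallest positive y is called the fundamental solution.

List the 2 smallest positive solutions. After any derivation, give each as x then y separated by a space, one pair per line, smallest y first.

d=249: √d = [15; 1,3,1,1,5,…,3,1,30] (ℓ=16, even), read p_15/q_15
i=0: a=15 ⇒ p=15, q=1
i=1: a=1 ⇒ p=16, q=1
…
i=3: a=1 ⇒ p=79, q=5
…
i=6: a=1 ⇒ p=931, q=59
…
i=8: a=10 ⇒ p=36751, q=2329
i=9: a=3 ⇒ p=113835, q=7214
i=10: a=1 ⇒ p=150586, q=9543
i=11: a=5 ⇒ p=866765, q=54929
…
i=14: a=3 ⇒ p=6669699, q=422675
i=15: a=1 ⇒ p=8553815, q=542076
→ (8553815, 542076).  Check: 8553815²=73167751054225, 249·542076²=73167751054224, difference 1.
(x_2, y_2) = (8553815·8553815 + 249·542076·542076, 8553815·542076 + 542076·8553815) = (146335502108449, 9273635639880)

8553815 542076
146335502108449 9273635639880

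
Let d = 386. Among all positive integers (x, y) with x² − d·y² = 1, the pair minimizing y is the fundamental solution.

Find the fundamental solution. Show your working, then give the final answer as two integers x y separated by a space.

111555 5678

√386 → a₀=19, period (1,1,1,4,1,18,1,4,1,1,1,38); ℓ=12 even so k=11
step 0: (19, 1)  from 19·(1,0) + (0,1)
step 1: (20, 1)  from 1·(19,1) + (1,0)
…
step 3: (59, 3)  from 1·(39,2) + (20,1)
step 4: (275, 14)  from 4·(59,3) + (39,2)
step 5: (334, 17)  from 1·(275,14) + (59,3)
step 6: (6287, 320)  from 18·(334,17) + (275,14)
step 7: (6621, 337)  from 1·(6287,320) + (334,17)
step 8: (32771, 1668)  from 4·(6621,337) + (6287,320)
…
step 10: (72163, 3673)  from 1·(39392,2005) + (32771,1668)
step 11: (111555, 5678)  from 1·(72163,3673) + (39392,2005)
fundamental: x₁=111555, y₁=5678  (since 12444518025 − 386·32239684 = 1)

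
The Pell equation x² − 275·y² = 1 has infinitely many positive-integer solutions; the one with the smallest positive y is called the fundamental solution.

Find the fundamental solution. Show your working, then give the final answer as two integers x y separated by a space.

√275 = [16; 1,1,2,1,1,32, …], period ℓ=6 (even) → k=5
i=0: a=16 ⇒ p=16, q=1
…
i=3: a=2 ⇒ p=83, q=5
i=4: a=1 ⇒ p=116, q=7
i=5: a=1 ⇒ p=199, q=12
fundamental: x₁=199, y₁=12  (since 39601 − 275·144 = 1)

199 12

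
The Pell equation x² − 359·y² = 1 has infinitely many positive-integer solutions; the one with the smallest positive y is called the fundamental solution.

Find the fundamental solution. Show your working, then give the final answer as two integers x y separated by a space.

√359 = [18; 1,17,1,36, …], period ℓ=4 (even) → k=3
a_0=18:  p_0=18·1+0=18,  q_0=18·0+1=1
…
a_2=17:  p_2=17·19+18=341,  q_2=17·1+1=18
a_3=1:  p_3=1·341+19=360,  q_3=1·18+1=19
→ (360, 19).  Check: 360²=129600, 359·19²=129599, difference 1.

360 19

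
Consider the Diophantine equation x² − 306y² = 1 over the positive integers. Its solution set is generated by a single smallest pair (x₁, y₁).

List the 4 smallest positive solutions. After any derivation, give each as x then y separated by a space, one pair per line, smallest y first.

√306 → a₀=17, period (2,34); ℓ=2 even so k=1
k=0  a_k=17  p_k/q_k = 17/1
k=1  a_k=2  p_k/q_k = 35/2
(x₁, y₁) = (35, 2);  35² − 306·2² = 1 ✓
k=2:  x_2 = 35·35+306·2·2 = 2449,  y_2 = 35·2+2·35 = 140
k=3:  x_3 = 35·2449+306·2·140 = 171395,  y_3 = 35·140+2·2449 = 9798
k=4:  x_4 = 35·171395+306·2·9798 = 11995201,  y_4 = 35·9798+2·171395 = 685720

35 2
2449 140
171395 9798
11995201 685720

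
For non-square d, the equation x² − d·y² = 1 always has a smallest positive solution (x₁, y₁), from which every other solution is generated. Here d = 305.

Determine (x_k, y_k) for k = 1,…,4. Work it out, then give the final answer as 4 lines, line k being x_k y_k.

[17; 2,6,2,34] for √305; ℓ=4 ⇒ convergent index 3
k=0  a_k=17  p_k/q_k = 17/1
…
k=2  a_k=6  p_k/q_k = 227/13
k=3  a_k=2  p_k/q_k = 489/28
fundamental: x₁=489, y₁=28  (since 239121 − 305·784 = 1)
n=2: (489,28)∘(489,28) = (489·489+305·28·28, 489·28+28·489) = (478241,27384)
n=3: (478241,27384)∘(489,28) = (489·478241+305·28·27384, 489·27384+28·478241) = (467719209,26781524)
n=4: (467719209,26781524)∘(489,28) = (489·467719209+305·28·26781524, 489·26781524+28·467719209) = (457428908161,26192303088)

489 28
478241 27384
467719209 26781524
457428908161 26192303088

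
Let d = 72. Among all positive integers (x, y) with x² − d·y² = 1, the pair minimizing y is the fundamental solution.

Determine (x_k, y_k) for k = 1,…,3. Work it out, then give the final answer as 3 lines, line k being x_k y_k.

√72 → a₀=8, period (2,16); ℓ=2 even so k=1
k=0  a_k=8  p_k/q_k = 8/1
k=1  a_k=2  p_k/q_k = 17/2
→ (17, 2).  Check: 17²=289, 72·2²=288, difference 1.
k=2:  x_2 = 17·17+72·2·2 = 577,  y_2 = 17·2+2·17 = 68
k=3:  x_3 = 17·577+72·2·68 = 19601,  y_3 = 17·68+2·577 = 2310

17 2
577 68
19601 2310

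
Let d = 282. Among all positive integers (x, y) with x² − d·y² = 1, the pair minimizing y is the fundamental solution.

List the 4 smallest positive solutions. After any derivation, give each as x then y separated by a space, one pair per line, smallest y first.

√282 = [16; 1,3,1,4,1,3,1,32, …], period ℓ=8 (even) → k=7
a_0=16:  p_0=16·1+0=16,  q_0=16·0+1=1
…
a_3=1:  p_3=1·67+17=84,  q_3=1·4+1=5
…
a_6=3:  p_6=3·487+403=1864,  q_6=3·29+24=111
a_7=1:  p_7=1·1864+487=2351,  q_7=1·111+29=140
(x₁, y₁) = (2351, 140);  2351² − 282·140² = 1 ✓
(x_2, y_2) = (2351·2351 + 282·140·140, 2351·140 + 140·2351) = (11054401, 658280)
(x_3, y_3) = (2351·11054401 + 282·140·658280, 2351·658280 + 140·11054401) = (51977791151, 3095232420)
(x_4, y_4) = (2351·51977791151 + 282·140·3095232420, 2351·3095232420 + 140·51977791151) = (244399562937601, 14553782180560)

2351 140
11054401 658280
51977791151 3095232420
244399562937601 14553782180560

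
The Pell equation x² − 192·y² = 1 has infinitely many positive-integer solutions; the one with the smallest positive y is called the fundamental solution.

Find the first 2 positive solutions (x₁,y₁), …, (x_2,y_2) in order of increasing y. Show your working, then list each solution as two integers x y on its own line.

√192 = [13; 1,5,1,26, …], period ℓ=4 (even) → k=3
k=0  a_k=13  p_k/q_k = 13/1
…
k=2  a_k=5  p_k/q_k = 83/6
k=3  a_k=1  p_k/q_k = 97/7
fundamental: x₁=97, y₁=7  (since 9409 − 192·49 = 1)
(x_2, y_2) = (97·97 + 192·7·7, 97·7 + 7·97) = (18817, 1358)

97 7
18817 1358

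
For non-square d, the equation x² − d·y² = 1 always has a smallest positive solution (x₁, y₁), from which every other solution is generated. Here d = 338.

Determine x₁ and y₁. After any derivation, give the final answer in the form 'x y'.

114243 6214

√338 → a₀=18, period (2,1,1,2,36); ℓ=5 odd so k=9
k=0  a_k=18  p_k/q_k = 18/1
…
k=2  a_k=1  p_k/q_k = 55/3
…
k=7  a_k=1  p_k/q_k = 26327/1432
k=8  a_k=1  p_k/q_k = 43958/2391
k=9  a_k=2  p_k/q_k = 114243/6214
→ (114243, 6214).  Check: 114243²=13051463049, 338·6214²=13051463048, difference 1.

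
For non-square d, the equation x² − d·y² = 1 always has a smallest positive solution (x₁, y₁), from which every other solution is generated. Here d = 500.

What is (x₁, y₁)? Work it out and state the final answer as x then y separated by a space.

930249 41602

√500 → a₀=22, period (2,1,3,2,1,…,1,2,44); ℓ=14 even so k=13
k=0  a_k=22  p_k/q_k = 22/1
k=1  a_k=2  p_k/q_k = 45/2
k=2  a_k=1  p_k/q_k = 67/3
k=3  a_k=3  p_k/q_k = 246/11
k=4  a_k=2  p_k/q_k = 559/25
k=5  a_k=1  p_k/q_k = 805/36
k=6  a_k=1  p_k/q_k = 1364/61
k=7  a_k=10  p_k/q_k = 14445/646
k=8  a_k=1  p_k/q_k = 15809/707
…
k=11  a_k=3  p_k/q_k = 259205/11592
k=12  a_k=1  p_k/q_k = 335522/15005
k=13  a_k=2  p_k/q_k = 930249/41602
(x₁, y₁) = (930249, 41602);  930249² − 500·41602² = 1 ✓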